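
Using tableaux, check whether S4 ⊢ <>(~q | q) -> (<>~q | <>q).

Tableau for the negation ~(<>(~q | q) -> (<>~q | <>q)):
1. ~(<>(~q | q) -> (<>~q | <>q)), 0
2. <>(~q | q), 0
3. ~(<>~q | <>q), 0
4. ~<>~q, 0
5. ~<>q, 0
6. q, 0
7. ~q, 0
Accessibility: 0R0
Branch closes: q and ~q both at 0.
All branches of the negation close; one closing branch shown above.

Valid in S4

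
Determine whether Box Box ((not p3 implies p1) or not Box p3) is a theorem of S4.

Tableau for the negation not Box Box ((not p3 implies p1) or not Box p3):
1. not Box Box ((not p3 implies p1) or not Box p3), u
2. not Box ((not p3 implies p1) or not Box p3), v   [neg-Box-rule on 1: fresh world v, uRv]
3. not ((not p3 implies p1) or not Box p3), w   [neg-Box-rule on 2: fresh world w, vRw]
4. not (not p3 implies p1), w   [neg-or-rule on 3]
5. Box p3, w   [neg-or-rule on 3]
6. not p3, w   [neg-implies-rule on 4]
7. not p1, w   [neg-implies-rule on 4]
8. p3, w   [Box-rule on 5 via wRw]
Accessibility: uRu, uRv, uRw, vRv, vRw, wRw
Branch closes: p3 and not p3 both at w.
Every branch of the negation's tableau closes; the branch above is one of them.

Yes, valid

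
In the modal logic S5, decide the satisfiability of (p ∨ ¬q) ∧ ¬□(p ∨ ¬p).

1. (p ∨ ¬q) ∧ ¬□(p ∨ ¬p), u
2. p ∨ ¬q, u
3. ¬□(p ∨ ¬p), u
4. ¬q, u
5. ¬(p ∨ ¬p), v
6. ¬p, v
7. p, v
Accessibility: uRu, uRv, vRu, vRv
Branch closes: p and ¬p both at v.
(One branch shown.) All branches close.

Unsatisfiable (every branch closes)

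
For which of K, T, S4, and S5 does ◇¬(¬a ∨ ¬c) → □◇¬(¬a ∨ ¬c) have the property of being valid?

S5

S4-tableau for the negation ¬(◇¬(¬a ∨ ¬c) → □◇¬(¬a ∨ ¬c)):
1. ¬(◇¬(¬a ∨ ¬c) → □◇¬(¬a ∨ ¬c)), 0
2. ◇¬(¬a ∨ ¬c), 0
3. ¬□◇¬(¬a ∨ ¬c), 0
4. ¬(¬a ∨ ¬c), 1
5. a, 1
6. c, 1
7. ¬◇¬(¬a ∨ ¬c), 2
8. ¬a ∨ ¬c, 2
9. ¬c, 2
Accessibility: 0R0, 0R1, 0R2, 1R1, 2R2
Complete open branch: countermodel on an S4-frame, so not valid in S4, nor in K, T (the same frame is also a K-frame and a T-frame).
S5-tableau for the negation ¬(◇¬(¬a ∨ ¬c) → □◇¬(¬a ∨ ¬c)):
1. ¬(◇¬(¬a ∨ ¬c) → □◇¬(¬a ∨ ¬c)), 0
2. ◇¬(¬a ∨ ¬c), 0
3. ¬□◇¬(¬a ∨ ¬c), 0
4. ¬(¬a ∨ ¬c), 1
5. a, 1
6. c, 1
7. ¬◇¬(¬a ∨ ¬c), 2
8. ¬a ∨ ¬c, 0
9. ¬a ∨ ¬c, 1
10. ¬a ∨ ¬c, 2
11. ¬c, 0
12. ¬c, 1
Accessibility: 0R0, 0R1, 0R2, 1R0, 1R1, 1R2, 2R0, 2R1, 2R2
Branch closes: c and ¬c both at 1.
Every branch closes (one shown): valid in S5.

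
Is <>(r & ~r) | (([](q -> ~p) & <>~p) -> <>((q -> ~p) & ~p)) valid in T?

Tableau for the negation ~(<>(r & ~r) | (([](q -> ~p) & <>~p) -> <>((q -> ~p) & ~p))):
1. ~(<>(r & ~r) | (([](q -> ~p) & <>~p) -> <>((q -> ~p) & ~p))), 0
2. ~<>(r & ~r), 0
3. ~(([](q -> ~p) & <>~p) -> <>((q -> ~p) & ~p)), 0
4. [](q -> ~p) & <>~p, 0
5. ~<>((q -> ~p) & ~p), 0
6. [](q -> ~p), 0
7. <>~p, 0
8. ~(r & ~r), 0
9. ~((q -> ~p) & ~p), 0
10. q -> ~p, 0
11. r, 0
12. p, 0
13. ~q, 0
14. ~p, 1
15. ~(r & ~r), 1
16. ~((q -> ~p) & ~p), 1
17. q -> ~p, 1
18. r, 1
19. ~(q -> ~p), 1
20. q, 1
21. p, 1
Accessibility: 0R0, 0R1, 1R1
Branch closes: p and ~p both at 1.
All branches of the negation close; one closing branch shown above.

Valid in T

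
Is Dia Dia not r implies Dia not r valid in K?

Tableau for the negation not (Dia Dia not r implies Dia not r):
1. not (Dia Dia not r implies Dia not r), w0
2. Dia Dia not r, w0   [neg-implies-rule on 1]
3. not Dia not r, w0   [neg-implies-rule on 1]
4. Dia not r, w1   [Dia-rule on 2: fresh world w1, w0Rw1]
5. r, w1   [neg-Dia-rule on 3 via w0Rw1]
6. not r, w2   [Dia-rule on 4: fresh world w2, w1Rw2]
Accessibility: w0Rw1, w1Rw2
The negation has an open branch (countermodel exists).

No, not valid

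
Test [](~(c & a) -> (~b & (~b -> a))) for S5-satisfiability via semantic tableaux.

Satisfiable (open branch found)

1. [](~(c & a) -> (~b & (~b -> a))), 0
2. ~(c & a) -> (~b & (~b -> a)), 0
3. ~b & (~b -> a), 0
4. ~b, 0
5. ~b -> a, 0
6. a, 0
Accessibility: 0R0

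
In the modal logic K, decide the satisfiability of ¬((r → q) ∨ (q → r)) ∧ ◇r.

1. ¬((r → q) ∨ (q → r)) ∧ ◇r, u
2. ¬((r → q) ∨ (q → r)), u   [∧-rule on 1]
3. ◇r, u   [∧-rule on 1]
4. ¬(r → q), u   [¬∨-rule on 2]
5. ¬(q → r), u   [¬∨-rule on 2]
6. r, u   [¬→-rule on 4]
7. ¬q, u   [¬→-rule on 4]
8. q, u   [¬→-rule on 5]
9. ¬r, u   [¬→-rule on 5]
Branch closes: q and ¬q both at u.
Every branch closes; the branch above is one of them.

Unsatisfiable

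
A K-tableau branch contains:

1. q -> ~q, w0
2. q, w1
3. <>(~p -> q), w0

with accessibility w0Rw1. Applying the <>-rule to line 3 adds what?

a fresh world w2 with w0Rw2, and ~p -> q at w2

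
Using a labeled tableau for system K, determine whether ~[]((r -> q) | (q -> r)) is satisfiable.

No, unsatisfiable

1. ~[]((r -> q) | (q -> r)), u
2. ~((r -> q) | (q -> r)), v
3. ~(r -> q), v
4. ~(q -> r), v
5. r, v
6. ~q, v
7. q, v
8. ~r, v
Accessibility: uRv
Branch closes: q and ~q both at v.
Every branch closes; the branch above is one of them.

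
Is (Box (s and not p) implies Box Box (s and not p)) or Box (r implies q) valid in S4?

Tableau for the negation not ((Box (s and not p) implies Box Box (s and not p)) or Box (r implies q)):
1. not ((Box (s and not p) implies Box Box (s and not p)) or Box (r implies q)), 0
2. not (Box (s and not p) implies Box Box (s and not p)), 0   [neg-or-rule on 1]
3. not Box (r implies q), 0   [neg-or-rule on 1]
4. Box (s and not p), 0   [neg-implies-rule on 2]
5. not Box Box (s and not p), 0   [neg-implies-rule on 2]
6. s and not p, 0   [Box-rule on 4 via 0R0]
7. s, 0   [and-rule on 6]
8. not p, 0   [and-rule on 6]
9. not (r implies q), 1   [neg-Box-rule on 3: fresh world 1, 0R1]
10. r, 1   [neg-implies-rule on 9]
11. not q, 1   [neg-implies-rule on 9]
12. s and not p, 1   [Box-rule on 4 via 0R1]
13. s, 1   [and-rule on 12]
14. not p, 1   [and-rule on 12]
15. not Box (s and not p), 2   [neg-Box-rule on 5: fresh world 2, 0R2]
16. s and not p, 2   [Box-rule on 4 via 0R2]
17. s, 2   [and-rule on 16]
18. not p, 2   [and-rule on 16]
19. not (s and not p), 3   [neg-Box-rule on 15: fresh world 3, 2R3]
20. s and not p, 3   [Box-rule on 4 via 0R3]
21. s, 3   [and-rule on 20]
22. not p, 3   [and-rule on 20]
23. p, 3   [neg-and-rule on 19 (branches; this branch)]
Accessibility: 0R0, 0R1, 0R2, 0R3, 1R1, 2R2, 2R3, 3R3
Branch closes: p and not p both at 3.
All branches of the negation close; one closing branch shown above.

Yes, valid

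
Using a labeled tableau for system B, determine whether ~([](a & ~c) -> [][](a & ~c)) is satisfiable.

1. ~([](a & ~c) -> [][](a & ~c)), u
2. [](a & ~c), u   [~->-rule on 1]
3. ~[][](a & ~c), u   [~->-rule on 1]
4. a & ~c, u   [[]-rule on 2 via uRu]
5. a, u   [&-rule on 4]
6. ~c, u   [&-rule on 4]
7. ~[](a & ~c), v   [~[]-rule on 3: fresh world v, uRv]
8. a & ~c, v   [[]-rule on 2 via uRv]
9. a, v   [&-rule on 8]
10. ~c, v   [&-rule on 8]
11. ~(a & ~c), w   [~[]-rule on 7: fresh world w, vRw]
12. c, w   [~&-rule on 11 (branches; this branch)]
Accessibility: uRu, uRv, vRu, vRv, vRw, wRv, wRw

Yes, satisfiable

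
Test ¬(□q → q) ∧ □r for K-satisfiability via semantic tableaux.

1. ¬(□q → q) ∧ □r, 0
2. ¬(□q → q), 0
3. □r, 0
4. □q, 0
5. ¬q, 0

Satisfiable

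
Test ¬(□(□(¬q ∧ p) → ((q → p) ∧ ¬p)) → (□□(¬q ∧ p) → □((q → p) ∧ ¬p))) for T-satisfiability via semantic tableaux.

1. ¬(□(□(¬q ∧ p) → ((q → p) ∧ ¬p)) → (□□(¬q ∧ p) → □((q → p) ∧ ¬p))), 0
2. □(□(¬q ∧ p) → ((q → p) ∧ ¬p)), 0
3. ¬(□□(¬q ∧ p) → □((q → p) ∧ ¬p)), 0
4. □□(¬q ∧ p), 0
5. ¬□((q → p) ∧ ¬p), 0
6. □(¬q ∧ p) → ((q → p) ∧ ¬p), 0
7. □(¬q ∧ p), 0
8. ¬q ∧ p, 0
9. ¬q, 0
10. p, 0
11. ¬□(¬q ∧ p), 0
12. ¬((q → p) ∧ ¬p), 1
13. □(¬q ∧ p) → ((q → p) ∧ ¬p), 1
14. □(¬q ∧ p), 1
15. ¬q ∧ p, 1
16. ¬q, 1
17. p, 1
18. ¬□(¬q ∧ p), 1
19. ¬(¬q ∧ p), 2
20. □(¬q ∧ p) → ((q → p) ∧ ¬p), 2
21. □(¬q ∧ p), 2
22. ¬q ∧ p, 2
23. ¬q, 2
24. p, 2
25. ¬p, 2
Accessibility: 0R0, 0R1, 0R2, 1R1, 2R2
Branch closes: p and ¬p both at 2.
All branches of the tableau close; one closing branch shown above.

Unsatisfiable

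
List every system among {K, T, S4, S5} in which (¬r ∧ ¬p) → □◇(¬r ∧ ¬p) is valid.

S5

S4-tableau for the negation ¬((¬r ∧ ¬p) → □◇(¬r ∧ ¬p)):
1. ¬((¬r ∧ ¬p) → □◇(¬r ∧ ¬p)), 0
2. ¬r ∧ ¬p, 0
3. ¬□◇(¬r ∧ ¬p), 0
4. ¬r, 0
5. ¬p, 0
6. ¬◇(¬r ∧ ¬p), 1
7. ¬(¬r ∧ ¬p), 1
8. p, 1
Accessibility: 0R0, 0R1, 1R1
Complete open branch: countermodel on an S4-frame, so not valid in S4, nor in K, T (the same frame is also a K-frame and a T-frame).
S5-tableau for the negation ¬((¬r ∧ ¬p) → □◇(¬r ∧ ¬p)):
1. ¬((¬r ∧ ¬p) → □◇(¬r ∧ ¬p)), 0
2. ¬r ∧ ¬p, 0
3. ¬□◇(¬r ∧ ¬p), 0
4. ¬r, 0
5. ¬p, 0
6. ¬◇(¬r ∧ ¬p), 1
7. ¬(¬r ∧ ¬p), 0
8. ¬(¬r ∧ ¬p), 1
9. p, 0
Accessibility: 0R0, 0R1, 1R0, 1R1
Branch closes: p and ¬p both at 0.
Every branch closes (one shown): valid in S5.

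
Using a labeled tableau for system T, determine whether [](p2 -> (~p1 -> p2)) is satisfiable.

1. [](p2 -> (~p1 -> p2)), w0
2. p2 -> (~p1 -> p2), w0   [[]-rule on 1 via w0Rw0]
3. ~p1 -> p2, w0   [->-rule on 2 (branches; this branch)]
4. p2, w0   [->-rule on 3 (branches; this branch)]
Accessibility: w0Rw0

Satisfiable (open branch found)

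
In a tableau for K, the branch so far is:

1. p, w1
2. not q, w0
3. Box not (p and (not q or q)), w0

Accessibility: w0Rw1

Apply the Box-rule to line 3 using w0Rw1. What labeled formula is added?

not (p and (not q or q)), w1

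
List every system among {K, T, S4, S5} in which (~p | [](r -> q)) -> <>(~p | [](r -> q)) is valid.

K-tableau for the negation ~((~p | [](r -> q)) -> <>(~p | [](r -> q))):
1. ~((~p | [](r -> q)) -> <>(~p | [](r -> q))), w0
2. ~p | [](r -> q), w0
3. ~<>(~p | [](r -> q)), w0
4. [](r -> q), w0
Complete open branch: countermodel on a K-frame, so not valid in K.
T-tableau for the negation ~((~p | [](r -> q)) -> <>(~p | [](r -> q))):
1. ~((~p | [](r -> q)) -> <>(~p | [](r -> q))), w0
2. ~p | [](r -> q), w0
3. ~<>(~p | [](r -> q)), w0
4. ~(~p | [](r -> q)), w0
5. p, w0
6. ~[](r -> q), w0
7. [](r -> q), w0
8. r -> q, w0
9. q, w0
10. ~(r -> q), w1
11. r, w1
12. ~q, w1
13. ~(~p | [](r -> q)), w1
14. p, w1
15. ~[](r -> q), w1
16. r -> q, w1
17. q, w1
Accessibility: w0Rw0, w0Rw1, w1Rw1
Branch closes: q and ~q both at w1.
Every branch closes (one shown): valid in T, hence also in S4, S5 (every theorem of T is a theorem of S4 and S5).

T, S4, S5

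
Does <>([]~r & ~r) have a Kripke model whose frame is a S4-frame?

1. <>([]~r & ~r), w0
2. []~r & ~r, w1
3. []~r, w1
4. ~r, w1
Accessibility: w0Rw0, w0Rw1, w1Rw1

Satisfiable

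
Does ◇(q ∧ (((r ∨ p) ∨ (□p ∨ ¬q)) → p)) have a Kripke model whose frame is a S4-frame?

1. ◇(q ∧ (((r ∨ p) ∨ (□p ∨ ¬q)) → p)), 0
2. q ∧ (((r ∨ p) ∨ (□p ∨ ¬q)) → p), 1
3. q, 1
4. ((r ∨ p) ∨ (□p ∨ ¬q)) → p, 1
5. p, 1
Accessibility: 0R0, 0R1, 1R1

Satisfiable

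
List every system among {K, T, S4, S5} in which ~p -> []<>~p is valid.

S5

S4-tableau for the negation ~(~p -> []<>~p):
1. ~(~p -> []<>~p), w0
2. ~p, w0
3. ~[]<>~p, w0
4. ~<>~p, w1
5. p, w1
Accessibility: w0Rw0, w0Rw1, w1Rw1
Complete open branch: countermodel on an S4-frame, so not valid in S4, nor in K, T (the same frame is also a K-frame and a T-frame).
S5-tableau for the negation ~(~p -> []<>~p):
1. ~(~p -> []<>~p), w0
2. ~p, w0
3. ~[]<>~p, w0
4. ~<>~p, w1
5. p, w0
Accessibility: w0Rw0, w0Rw1, w1Rw0, w1Rw1
Branch closes: p and ~p both at w0.
Every branch closes (one shown): valid in S5.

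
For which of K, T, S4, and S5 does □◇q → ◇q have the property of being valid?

T, S4, S5

K-tableau for the negation ¬(□◇q → ◇q):
1. ¬(□◇q → ◇q), u
2. □◇q, u
3. ¬◇q, u
Complete open branch: countermodel on a K-frame, so not valid in K.
T-tableau for the negation ¬(□◇q → ◇q):
1. ¬(□◇q → ◇q), u
2. □◇q, u
3. ¬◇q, u
4. ◇q, u
5. ¬q, u
6. q, v
7. ◇q, v
8. ¬q, v
Accessibility: uRu, uRv, vRv
Branch closes: q and ¬q both at v.
Every branch closes (one shown): valid in T, hence also in S4, S5 (every theorem of T is a theorem of S4 and S5).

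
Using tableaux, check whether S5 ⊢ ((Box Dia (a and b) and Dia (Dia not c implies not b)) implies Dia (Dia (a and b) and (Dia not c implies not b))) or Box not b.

Tableau for the negation not (((Box Dia (a and b) and Dia (Dia not c implies not b)) implies Dia (Dia (a and b) and (Dia not c implies not b))) or Box not b):
1. not (((Box Dia (a and b) and Dia (Dia not c implies not b)) implies Dia (Dia (a and b) and (Dia not c implies not b))) or Box not b), w0
2. not ((Box Dia (a and b) and Dia (Dia not c implies not b)) implies Dia (Dia (a and b) and (Dia not c implies not b))), w0
3. not Box not b, w0
4. Box Dia (a and b) and Dia (Dia not c implies not b), w0
5. not Dia (Dia (a and b) and (Dia not c implies not b)), w0
6. Box Dia (a and b), w0
7. Dia (Dia not c implies not b), w0
8. not (Dia (a and b) and (Dia not c implies not b)), w0
9. Dia (a and b), w0
10. not (Dia not c implies not b), w0
11. Dia not c, w0
12. b, w0
13. b, w1
14. not (Dia (a and b) and (Dia not c implies not b)), w1
15. Dia (a and b), w1
16. not (Dia not c implies not b), w1
17. Dia not c, w1
18. Dia not c implies not b, w2
19. not (Dia (a and b) and (Dia not c implies not b)), w2
20. Dia (a and b), w2
21. not Dia not c, w2
22. c, w0
23. c, w1
24. c, w2
25. not (Dia not c implies not b), w2
26. Dia not c, w2
27. b, w2
28. a and b, w3
29. a, w3
30. b, w3
31. not (Dia (a and b) and (Dia not c implies not b)), w3
32. Dia (a and b), w3
33. c, w3
34. not (Dia not c implies not b), w3
35. Dia not c, w3
36. not c, w4
37. not (Dia (a and b) and (Dia not c implies not b)), w4
38. Dia (a and b), w4
39. c, w4
Accessibility: w0Rw0, w0Rw1, w0Rw2, w0Rw3, w0Rw4, w1Rw0, w1Rw1, w1Rw2, w1Rw3, w1Rw4, w2Rw0, w2Rw1, w2Rw2, w2Rw3, w2Rw4, w3Rw0, w3Rw1, w3Rw2, w3Rw3, w3Rw4, w4Rw0, w4Rw1, w4Rw2, w4Rw3, w4Rw4
Branch closes: c and not c both at w4.
Every branch of the negation's tableau closes; the branch above is one of them.

Valid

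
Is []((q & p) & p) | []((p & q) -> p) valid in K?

Tableau for the negation ~([]((q & p) & p) | []((p & q) -> p)):
1. ~([]((q & p) & p) | []((p & q) -> p)), u
2. ~[]((q & p) & p), u
3. ~[]((p & q) -> p), u
4. ~((q & p) & p), v
5. ~(q & p), v
6. ~p, v
7. ~((p & q) -> p), w
8. p & q, w
9. ~p, w
10. p, w
11. q, w
Accessibility: uRv, uRw
Branch closes: p and ~p both at w.
All branches of the negation close; one closing branch shown above.

Valid in K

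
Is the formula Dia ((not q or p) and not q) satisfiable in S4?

Satisfiable (open branch found)

1. Dia ((not q or p) and not q), w0
2. (not q or p) and not q, w1
3. not q or p, w1
4. not q, w1
5. p, w1
Accessibility: w0Rw0, w0Rw1, w1Rw1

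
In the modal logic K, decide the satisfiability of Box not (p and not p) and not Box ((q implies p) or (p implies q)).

Unsatisfiable (every branch closes)

1. Box not (p and not p) and not Box ((q implies p) or (p implies q)), 0
2. Box not (p and not p), 0
3. not Box ((q implies p) or (p implies q)), 0
4. not ((q implies p) or (p implies q)), 1
5. not (q implies p), 1
6. not (p implies q), 1
7. q, 1
8. not p, 1
9. p, 1
10. not q, 1
Accessibility: 0R1
Branch closes: p and not p both at 1.
(One branch shown.) All branches close.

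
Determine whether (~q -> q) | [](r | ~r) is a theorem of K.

Yes, valid

Tableau for the negation ~((~q -> q) | [](r | ~r)):
1. ~((~q -> q) | [](r | ~r)), 0
2. ~(~q -> q), 0
3. ~[](r | ~r), 0
4. ~q, 0
5. ~(r | ~r), 1
6. ~r, 1
7. r, 1
Accessibility: 0R1
Branch closes: r and ~r both at 1.
All branches of the negation close; one closing branch shown above.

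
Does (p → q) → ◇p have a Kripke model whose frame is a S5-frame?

1. (p → q) → ◇p, u
2. ◇p, u
3. p, v
Accessibility: uRu, uRv, vRu, vRv

Yes, satisfiable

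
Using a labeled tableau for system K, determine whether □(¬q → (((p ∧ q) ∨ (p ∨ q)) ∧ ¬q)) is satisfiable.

Satisfiable (open branch found)

1. □(¬q → (((p ∧ q) ∨ (p ∨ q)) ∧ ¬q)), u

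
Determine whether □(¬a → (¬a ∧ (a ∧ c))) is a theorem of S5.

No, not valid

Tableau for the negation ¬□(¬a → (¬a ∧ (a ∧ c))):
1. ¬□(¬a → (¬a ∧ (a ∧ c))), u
2. ¬(¬a → (¬a ∧ (a ∧ c))), v
3. ¬a, v
4. ¬(¬a ∧ (a ∧ c)), v
5. ¬(a ∧ c), v
6. ¬c, v
Accessibility: uRu, uRv, vRu, vRv
The negation has an open branch (countermodel exists).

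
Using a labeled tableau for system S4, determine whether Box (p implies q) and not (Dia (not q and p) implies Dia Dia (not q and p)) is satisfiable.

1. Box (p implies q) and not (Dia (not q and p) implies Dia Dia (not q and p)), u
2. Box (p implies q), u
3. not (Dia (not q and p) implies Dia Dia (not q and p)), u
4. Dia (not q and p), u
5. not Dia Dia (not q and p), u
6. p implies q, u
7. not Dia (not q and p), u
8. not (not q and p), u
9. q, u
10. not p, u
11. not q and p, v
12. not q, v
13. p, v
14. p implies q, v
15. not Dia (not q and p), v
16. not (not q and p), v
17. q, v
Accessibility: uRu, uRv, vRv
Branch closes: q and not q both at v.
All branches of the tableau close; one closing branch shown above.

No, unsatisfiable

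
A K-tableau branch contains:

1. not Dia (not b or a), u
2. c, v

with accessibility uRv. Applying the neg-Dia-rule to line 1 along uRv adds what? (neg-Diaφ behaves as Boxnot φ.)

neg-Diaφ behaves as Boxnot φ: propagate the negated body to each accessible world.

not (not b or a), v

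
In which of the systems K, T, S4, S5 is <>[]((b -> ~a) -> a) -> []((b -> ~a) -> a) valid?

S5-tableau for the negation ~(<>[]((b -> ~a) -> a) -> []((b -> ~a) -> a)):
1. ~(<>[]((b -> ~a) -> a) -> []((b -> ~a) -> a)), u
2. <>[]((b -> ~a) -> a), u   [~->-rule on 1]
3. ~[]((b -> ~a) -> a), u   [~->-rule on 1]
4. []((b -> ~a) -> a), v   [<>-rule on 2: fresh world v, uRv]
5. (b -> ~a) -> a, u   [[]-rule on 4 via vRu]
6. (b -> ~a) -> a, v   [[]-rule on 4 via vRv]
7. ~(b -> ~a), u   [->-rule on 5 (branches; this branch)]
8. b, u   [~->-rule on 7]
9. a, u   [~->-rule on 7]
10. ~(b -> ~a), v   [->-rule on 6 (branches; this branch)]
11. b, v   [~->-rule on 10]
12. a, v   [~->-rule on 10]
13. ~((b -> ~a) -> a), w   [~[]-rule on 3: fresh world w, uRw]
14. b -> ~a, w   [~->-rule on 13]
15. ~a, w   [~->-rule on 13]
16. (b -> ~a) -> a, w   [[]-rule on 4 via vRw]
17. ~(b -> ~a), w   [->-rule on 16 (branches; this branch)]
18. b, w   [~->-rule on 17]
19. a, w   [~->-rule on 17]
Accessibility: uRu, uRv, uRw, vRu, vRv, vRw, wRu, wRv, wRw
Branch closes: a and ~a both at w.
Every branch closes (one shown): valid in S5.
S4-tableau for the negation ~(<>[]((b -> ~a) -> a) -> []((b -> ~a) -> a)):
1. ~(<>[]((b -> ~a) -> a) -> []((b -> ~a) -> a)), u
2. <>[]((b -> ~a) -> a), u   [~->-rule on 1]
3. ~[]((b -> ~a) -> a), u   [~->-rule on 1]
4. []((b -> ~a) -> a), v   [<>-rule on 2: fresh world v, uRv]
5. (b -> ~a) -> a, v   [[]-rule on 4 via vRv]
6. a, v   [->-rule on 5 (branches; this branch)]
7. ~((b -> ~a) -> a), w   [~[]-rule on 3: fresh world w, uRw]
8. b -> ~a, w   [~->-rule on 7]
9. ~a, w   [~->-rule on 7]
Accessibility: uRu, uRv, uRw, vRv, wRw
Complete open branch: countermodel on an S4-frame, so not valid in S4, nor in K, T (the same frame is also a K-frame and a T-frame).

S5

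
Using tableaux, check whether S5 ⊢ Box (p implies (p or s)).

Tableau for the negation not Box (p implies (p or s)):
1. not Box (p implies (p or s)), 0
2. not (p implies (p or s)), 1
3. p, 1
4. not (p or s), 1
5. not p, 1
6. not s, 1
Accessibility: 0R0, 0R1, 1R0, 1R1
Branch closes: p and not p both at 1.
All branches of the negation close; one closing branch shown above.

Valid in S5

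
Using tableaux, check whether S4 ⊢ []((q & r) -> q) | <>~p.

Valid

Tableau for the negation ~([]((q & r) -> q) | <>~p):
1. ~([]((q & r) -> q) | <>~p), 0
2. ~[]((q & r) -> q), 0
3. ~<>~p, 0
4. p, 0
5. ~((q & r) -> q), 1
6. q & r, 1
7. ~q, 1
8. q, 1
9. r, 1
Accessibility: 0R0, 0R1, 1R1
Branch closes: q and ~q both at 1.
All branches of the negation close; one closing branch shown above.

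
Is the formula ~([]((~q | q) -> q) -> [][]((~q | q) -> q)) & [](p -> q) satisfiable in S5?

Unsatisfiable (every branch closes)

1. ~([]((~q | q) -> q) -> [][]((~q | q) -> q)) & [](p -> q), 0
2. ~([]((~q | q) -> q) -> [][]((~q | q) -> q)), 0
3. [](p -> q), 0
4. []((~q | q) -> q), 0
5. ~[][]((~q | q) -> q), 0
6. p -> q, 0
7. (~q | q) -> q, 0
8. q, 0
9. ~[]((~q | q) -> q), 1
10. p -> q, 1
11. (~q | q) -> q, 1
12. q, 1
13. ~((~q | q) -> q), 2
14. ~q | q, 2
15. ~q, 2
16. p -> q, 2
17. (~q | q) -> q, 2
18. ~p, 2
19. ~(~q | q), 2
20. q, 2
Accessibility: 0R0, 0R1, 0R2, 1R0, 1R1, 1R2, 2R0, 2R1, 2R2
Branch closes: q and ~q both at 2.
All branches of the tableau close; one closing branch shown above.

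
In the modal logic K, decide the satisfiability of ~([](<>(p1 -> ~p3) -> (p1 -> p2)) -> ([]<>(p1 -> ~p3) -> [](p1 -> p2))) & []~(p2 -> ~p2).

Unsatisfiable

1. ~([](<>(p1 -> ~p3) -> (p1 -> p2)) -> ([]<>(p1 -> ~p3) -> [](p1 -> p2))) & []~(p2 -> ~p2), u
2. ~([](<>(p1 -> ~p3) -> (p1 -> p2)) -> ([]<>(p1 -> ~p3) -> [](p1 -> p2))), u
3. []~(p2 -> ~p2), u
4. [](<>(p1 -> ~p3) -> (p1 -> p2)), u
5. ~([]<>(p1 -> ~p3) -> [](p1 -> p2)), u
6. []<>(p1 -> ~p3), u
7. ~[](p1 -> p2), u
8. ~(p1 -> p2), v
9. p1, v
10. ~p2, v
11. ~(p2 -> ~p2), v
12. p2, v
Accessibility: uRv
Branch closes: p2 and ~p2 both at v.
(One branch shown.) All branches close.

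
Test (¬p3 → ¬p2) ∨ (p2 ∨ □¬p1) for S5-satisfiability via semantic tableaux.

Satisfiable

1. (¬p3 → ¬p2) ∨ (p2 ∨ □¬p1), 0
2. p2 ∨ □¬p1, 0
3. □¬p1, 0
4. ¬p1, 0
Accessibility: 0R0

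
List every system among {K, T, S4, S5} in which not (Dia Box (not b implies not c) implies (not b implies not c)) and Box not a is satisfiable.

K, T, S4

S4-tableau for the formula:
1. not (Dia Box (not b implies not c) implies (not b implies not c)) and Box not a, u
2. not (Dia Box (not b implies not c) implies (not b implies not c)), u
3. Box not a, u
4. Dia Box (not b implies not c), u
5. not (not b implies not c), u
6. not b, u
7. c, u
8. not a, u
9. Box (not b implies not c), v
10. not a, v
11. not b implies not c, v
12. not c, v
Accessibility: uRu, uRv, vRv
Complete open branch: satisfiable in S4, hence also in K, T (this S4-model is also a K-model and a T-model).
S5-tableau for the formula:
1. not (Dia Box (not b implies not c) implies (not b implies not c)) and Box not a, u
2. not (Dia Box (not b implies not c) implies (not b implies not c)), u
3. Box not a, u
4. Dia Box (not b implies not c), u
5. not (not b implies not c), u
6. not b, u
7. c, u
8. not a, u
9. Box (not b implies not c), v
10. not a, v
11. not b implies not c, u
12. not b implies not c, v
13. not c, u
Accessibility: uRu, uRv, vRu, vRv
Branch closes: c and not c both at u.
Every branch closes (one shown): unsatisfiable in S5.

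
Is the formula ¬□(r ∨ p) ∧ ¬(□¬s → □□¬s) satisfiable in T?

1. ¬□(r ∨ p) ∧ ¬(□¬s → □□¬s), u
2. ¬□(r ∨ p), u
3. ¬(□¬s → □□¬s), u
4. □¬s, u
5. ¬□□¬s, u
6. ¬s, u
7. ¬(r ∨ p), v
8. ¬r, v
9. ¬p, v
10. ¬s, v
11. ¬□¬s, w
12. ¬s, w
13. s, x
Accessibility: uRu, uRv, uRw, vRv, wRw, wRx, xRx

Satisfiable (open branch found)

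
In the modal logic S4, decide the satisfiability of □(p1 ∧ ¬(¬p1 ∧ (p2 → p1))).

1. □(p1 ∧ ¬(¬p1 ∧ (p2 → p1))), u
2. p1 ∧ ¬(¬p1 ∧ (p2 → p1)), u
3. p1, u
4. ¬(¬p1 ∧ (p2 → p1)), u
Accessibility: uRu

Yes, satisfiable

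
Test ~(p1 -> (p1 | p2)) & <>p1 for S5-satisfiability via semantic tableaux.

1. ~(p1 -> (p1 | p2)) & <>p1, u
2. ~(p1 -> (p1 | p2)), u
3. <>p1, u
4. p1, u
5. ~(p1 | p2), u
6. ~p1, u
7. ~p2, u
Accessibility: uRu
Branch closes: p1 and ~p1 both at u.
(One branch shown.) All branches close.

Unsatisfiable (every branch closes)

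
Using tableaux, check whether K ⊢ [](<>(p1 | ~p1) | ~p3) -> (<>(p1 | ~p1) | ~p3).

Tableau for the negation ~([](<>(p1 | ~p1) | ~p3) -> (<>(p1 | ~p1) | ~p3)):
1. ~([](<>(p1 | ~p1) | ~p3) -> (<>(p1 | ~p1) | ~p3)), u
2. [](<>(p1 | ~p1) | ~p3), u
3. ~(<>(p1 | ~p1) | ~p3), u
4. ~<>(p1 | ~p1), u
5. p3, u
The negation has an open branch (countermodel exists).

Not valid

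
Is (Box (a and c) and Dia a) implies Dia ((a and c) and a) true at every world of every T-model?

Tableau for the negation not ((Box (a and c) and Dia a) implies Dia ((a and c) and a)):
1. not ((Box (a and c) and Dia a) implies Dia ((a and c) and a)), 0
2. Box (a and c) and Dia a, 0
3. not Dia ((a and c) and a), 0
4. Box (a and c), 0
5. Dia a, 0
6. not ((a and c) and a), 0
7. a and c, 0
8. a, 0
9. c, 0
10. not (a and c), 0
11. not c, 0
Accessibility: 0R0
Branch closes: c and not c both at 0.
Every branch of the negation's tableau closes; the branch above is one of them.

Valid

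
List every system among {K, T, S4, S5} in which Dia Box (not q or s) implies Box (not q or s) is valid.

S4-tableau for the negation not (Dia Box (not q or s) implies Box (not q or s)):
1. not (Dia Box (not q or s) implies Box (not q or s)), 0
2. Dia Box (not q or s), 0   [neg-implies-rule on 1]
3. not Box (not q or s), 0   [neg-implies-rule on 1]
4. Box (not q or s), 1   [Dia-rule on 2: fresh world 1, 0R1]
5. not q or s, 1   [Box-rule on 4 via 1R1]
6. s, 1   [or-rule on 5 (branches; this branch)]
7. not (not q or s), 2   [neg-Box-rule on 3: fresh world 2, 0R2]
8. q, 2   [neg-or-rule on 7]
9. not s, 2   [neg-or-rule on 7]
Accessibility: 0R0, 0R1, 0R2, 1R1, 2R2
Complete open branch: countermodel on an S4-frame, so not valid in S4, nor in K, T (the same frame is also a K-frame and a T-frame).
S5-tableau for the negation not (Dia Box (not q or s) implies Box (not q or s)):
1. not (Dia Box (not q or s) implies Box (not q or s)), 0
2. Dia Box (not q or s), 0   [neg-implies-rule on 1]
3. not Box (not q or s), 0   [neg-implies-rule on 1]
4. Box (not q or s), 1   [Dia-rule on 2: fresh world 1, 0R1]
5. not q or s, 0   [Box-rule on 4 via 1R0]
6. not q or s, 1   [Box-rule on 4 via 1R1]
7. s, 0   [or-rule on 5 (branches; this branch)]
8. s, 1   [or-rule on 6 (branches; this branch)]
9. not (not q or s), 2   [neg-Box-rule on 3: fresh world 2, 0R2]
10. q, 2   [neg-or-rule on 9]
11. not s, 2   [neg-or-rule on 9]
12. not q or s, 2   [Box-rule on 4 via 1R2]
13. s, 2   [or-rule on 12 (branches; this branch)]
Accessibility: 0R0, 0R1, 0R2, 1R0, 1R1, 1R2, 2R0, 2R1, 2R2
Branch closes: s and not s both at 2.
Every branch closes (one shown): valid in S5.

S5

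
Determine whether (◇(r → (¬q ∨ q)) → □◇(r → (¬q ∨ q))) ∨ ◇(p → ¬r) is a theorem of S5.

Tableau for the negation ¬((◇(r → (¬q ∨ q)) → □◇(r → (¬q ∨ q))) ∨ ◇(p → ¬r)):
1. ¬((◇(r → (¬q ∨ q)) → □◇(r → (¬q ∨ q))) ∨ ◇(p → ¬r)), u
2. ¬(◇(r → (¬q ∨ q)) → □◇(r → (¬q ∨ q))), u   [¬∨-rule on 1]
3. ¬◇(p → ¬r), u   [¬∨-rule on 1]
4. ◇(r → (¬q ∨ q)), u   [¬→-rule on 2]
5. ¬□◇(r → (¬q ∨ q)), u   [¬→-rule on 2]
6. ¬(p → ¬r), u   [¬◇-rule on 3 via uRu]
7. p, u   [¬→-rule on 6]
8. r, u   [¬→-rule on 6]
9. r → (¬q ∨ q), v   [◇-rule on 4: fresh world v, uRv]
10. ¬(p → ¬r), v   [¬◇-rule on 3 via uRv]
11. p, v   [¬→-rule on 10]
12. r, v   [¬→-rule on 10]
13. ¬q ∨ q, v   [→-rule on 9 (branches; this branch)]
14. q, v   [∨-rule on 13 (branches; this branch)]
15. ¬◇(r → (¬q ∨ q)), w   [¬□-rule on 5: fresh world w, uRw]
16. ¬(p → ¬r), w   [¬◇-rule on 3 via uRw]
17. p, w   [¬→-rule on 16]
18. r, w   [¬→-rule on 16]
19. ¬(r → (¬q ∨ q)), u   [¬◇-rule on 15 via wRu]
20. ¬(¬q ∨ q), u   [¬→-rule on 19]
21. q, u   [¬∨-rule on 20]
22. ¬q, u   [¬∨-rule on 20]
Accessibility: uRu, uRv, uRw, vRu, vRv, vRw, wRu, wRv, wRw
Branch closes: q and ¬q both at u.
Every branch of the negation's tableau closes; the branch above is one of them.

Valid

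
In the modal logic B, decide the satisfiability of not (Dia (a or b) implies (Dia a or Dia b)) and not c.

1. not (Dia (a or b) implies (Dia a or Dia b)) and not c, w0
2. not (Dia (a or b) implies (Dia a or Dia b)), w0
3. not c, w0
4. Dia (a or b), w0
5. not (Dia a or Dia b), w0
6. not Dia a, w0
7. not Dia b, w0
8. not a, w0
9. not b, w0
10. a or b, w1
11. not a, w1
12. not b, w1
13. b, w1
Accessibility: w0Rw0, w0Rw1, w1Rw0, w1Rw1
Branch closes: b and not b both at w1.
All branches of the tableau close; one closing branch shown above.

Unsatisfiable (every branch closes)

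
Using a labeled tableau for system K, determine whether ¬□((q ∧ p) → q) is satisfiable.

Unsatisfiable

1. ¬□((q ∧ p) → q), 0
2. ¬((q ∧ p) → q), 1   [¬□-rule on 1: fresh world 1, 0R1]
3. q ∧ p, 1   [¬→-rule on 2]
4. ¬q, 1   [¬→-rule on 2]
5. q, 1   [∧-rule on 3]
6. p, 1   [∧-rule on 3]
Accessibility: 0R1
Branch closes: q and ¬q both at 1.
(One branch shown.) All branches close.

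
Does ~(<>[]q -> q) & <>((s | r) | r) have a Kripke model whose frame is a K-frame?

Satisfiable

1. ~(<>[]q -> q) & <>((s | r) | r), u
2. ~(<>[]q -> q), u   [&-rule on 1]
3. <>((s | r) | r), u   [&-rule on 1]
4. <>[]q, u   [~->-rule on 2]
5. ~q, u   [~->-rule on 2]
6. (s | r) | r, v   [<>-rule on 3: fresh world v, uRv]
7. r, v   [|-rule on 6 (branches; this branch)]
8. []q, w   [<>-rule on 4: fresh world w, uRw]
Accessibility: uRv, uRw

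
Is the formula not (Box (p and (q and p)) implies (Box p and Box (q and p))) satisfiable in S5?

Unsatisfiable (every branch closes)

1. not (Box (p and (q and p)) implies (Box p and Box (q and p))), w0
2. Box (p and (q and p)), w0
3. not (Box p and Box (q and p)), w0
4. p and (q and p), w0
5. p, w0
6. q and p, w0
7. q, w0
8. not Box (q and p), w0
9. not (q and p), w1
10. p and (q and p), w1
11. p, w1
12. q and p, w1
13. q, w1
14. not p, w1
Accessibility: w0Rw0, w0Rw1, w1Rw0, w1Rw1
Branch closes: p and not p both at w1.
Every branch closes; the branch above is one of them.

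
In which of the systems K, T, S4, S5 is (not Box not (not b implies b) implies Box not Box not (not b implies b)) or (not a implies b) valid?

S4-tableau for the negation not ((not Box not (not b implies b) implies Box not Box not (not b implies b)) or (not a implies b)):
1. not ((not Box not (not b implies b) implies Box not Box not (not b implies b)) or (not a implies b)), u
2. not (not Box not (not b implies b) implies Box not Box not (not b implies b)), u   [neg-or-rule on 1]
3. not (not a implies b), u   [neg-or-rule on 1]
4. not Box not (not b implies b), u   [neg-implies-rule on 2]
5. not Box not Box not (not b implies b), u   [neg-implies-rule on 2]
6. not a, u   [neg-implies-rule on 3]
7. not b, u   [neg-implies-rule on 3]
8. not b implies b, v   [neg-Box-rule on 4: fresh world v, uRv]
9. b, v   [implies-rule on 8 (branches; this branch)]
10. Box not (not b implies b), w   [neg-Box-rule on 5: fresh world w, uRw]
11. not (not b implies b), w   [Box-rule on 10 via wRw]
12. not b, w   [neg-implies-rule on 11]
Accessibility: uRu, uRv, uRw, vRv, wRw
Complete open branch: countermodel on an S4-frame, so not valid in S4, nor in K, T (the same frame is also a K-frame and a T-frame).
S5-tableau for the negation not ((not Box not (not b implies b) implies Box not Box not (not b implies b)) or (not a implies b)):
1. not ((not Box not (not b implies b) implies Box not Box not (not b implies b)) or (not a implies b)), u
2. not (not Box not (not b implies b) implies Box not Box not (not b implies b)), u   [neg-or-rule on 1]
3. not (not a implies b), u   [neg-or-rule on 1]
4. not Box not (not b implies b), u   [neg-implies-rule on 2]
5. not Box not Box not (not b implies b), u   [neg-implies-rule on 2]
6. not a, u   [neg-implies-rule on 3]
7. not b, u   [neg-implies-rule on 3]
8. not b implies b, v   [neg-Box-rule on 4: fresh world v, uRv]
9. b, v   [implies-rule on 8 (branches; this branch)]
10. Box not (not b implies b), w   [neg-Box-rule on 5: fresh world w, uRw]
11. not (not b implies b), u   [Box-rule on 10 via wRu]
12. not (not b implies b), v   [Box-rule on 10 via wRv]
13. not b, v   [neg-implies-rule on 12]
Accessibility: uRu, uRv, uRw, vRu, vRv, vRw, wRu, wRv, wRw
Branch closes: b and not b both at v.
Every branch closes (one shown): valid in S5.

S5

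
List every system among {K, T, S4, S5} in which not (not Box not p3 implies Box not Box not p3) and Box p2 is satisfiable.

K, T, S4

S5-tableau for the formula:
1. not (not Box not p3 implies Box not Box not p3) and Box p2, 0
2. not (not Box not p3 implies Box not Box not p3), 0   [and-rule on 1]
3. Box p2, 0   [and-rule on 1]
4. not Box not p3, 0   [neg-implies-rule on 2]
5. not Box not Box not p3, 0   [neg-implies-rule on 2]
6. p2, 0   [Box-rule on 3 via 0R0]
7. p3, 1   [neg-Box-rule on 4: fresh world 1, 0R1]
8. p2, 1   [Box-rule on 3 via 0R1]
9. Box not p3, 2   [neg-Box-rule on 5: fresh world 2, 0R2]
10. p2, 2   [Box-rule on 3 via 0R2]
11. not p3, 0   [Box-rule on 9 via 2R0]
12. not p3, 1   [Box-rule on 9 via 2R1]
Accessibility: 0R0, 0R1, 0R2, 1R0, 1R1, 1R2, 2R0, 2R1, 2R2
Branch closes: p3 and not p3 both at 1.
Every branch closes (one shown): unsatisfiable in S5.
S4-tableau for the formula:
1. not (not Box not p3 implies Box not Box not p3) and Box p2, 0
2. not (not Box not p3 implies Box not Box not p3), 0   [and-rule on 1]
3. Box p2, 0   [and-rule on 1]
4. not Box not p3, 0   [neg-implies-rule on 2]
5. not Box not Box not p3, 0   [neg-implies-rule on 2]
6. p2, 0   [Box-rule on 3 via 0R0]
7. p3, 1   [neg-Box-rule on 4: fresh world 1, 0R1]
8. p2, 1   [Box-rule on 3 via 0R1]
9. Box not p3, 2   [neg-Box-rule on 5: fresh world 2, 0R2]
10. p2, 2   [Box-rule on 3 via 0R2]
11. not p3, 2   [Box-rule on 9 via 2R2]
Accessibility: 0R0, 0R1, 0R2, 1R1, 2R2
Complete open branch: satisfiable in S4, hence also in K, T (this S4-model is also a K-model and a T-model).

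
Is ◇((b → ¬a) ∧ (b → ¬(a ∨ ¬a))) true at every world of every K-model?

Tableau for the negation ¬◇((b → ¬a) ∧ (b → ¬(a ∨ ¬a))):
1. ¬◇((b → ¬a) ∧ (b → ¬(a ∨ ¬a))), 0
The negation has an open branch (countermodel exists).

Invalid (countermodel exists)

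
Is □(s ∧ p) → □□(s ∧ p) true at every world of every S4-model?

Tableau for the negation ¬(□(s ∧ p) → □□(s ∧ p)):
1. ¬(□(s ∧ p) → □□(s ∧ p)), w0
2. □(s ∧ p), w0   [¬→-rule on 1]
3. ¬□□(s ∧ p), w0   [¬→-rule on 1]
4. s ∧ p, w0   [□-rule on 2 via w0Rw0]
5. s, w0   [∧-rule on 4]
6. p, w0   [∧-rule on 4]
7. ¬□(s ∧ p), w1   [¬□-rule on 3: fresh world w1, w0Rw1]
8. s ∧ p, w1   [□-rule on 2 via w0Rw1]
9. s, w1   [∧-rule on 8]
10. p, w1   [∧-rule on 8]
11. ¬(s ∧ p), w2   [¬□-rule on 7: fresh world w2, w1Rw2]
12. s ∧ p, w2   [□-rule on 2 via w0Rw2]
13. s, w2   [∧-rule on 12]
14. p, w2   [∧-rule on 12]
15. ¬p, w2   [¬∧-rule on 11 (branches; this branch)]
Accessibility: w0Rw0, w0Rw1, w0Rw2, w1Rw1, w1Rw2, w2Rw2
Branch closes: p and ¬p both at w2.
Every branch of the negation's tableau closes; the branch above is one of them.

Valid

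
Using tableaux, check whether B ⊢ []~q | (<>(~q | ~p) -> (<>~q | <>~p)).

Tableau for the negation ~([]~q | (<>(~q | ~p) -> (<>~q | <>~p))):
1. ~([]~q | (<>(~q | ~p) -> (<>~q | <>~p))), w0
2. ~[]~q, w0
3. ~(<>(~q | ~p) -> (<>~q | <>~p)), w0
4. <>(~q | ~p), w0
5. ~(<>~q | <>~p), w0
6. ~<>~q, w0
7. ~<>~p, w0
8. q, w0
9. p, w0
10. q, w1
11. p, w1
12. ~q | ~p, w2
13. q, w2
14. p, w2
15. ~p, w2
Accessibility: w0Rw0, w0Rw1, w0Rw2, w1Rw0, w1Rw1, w2Rw0, w2Rw2
Branch closes: p and ~p both at w2.
Every branch of the negation's tableau closes; the branch above is one of them.

Yes, valid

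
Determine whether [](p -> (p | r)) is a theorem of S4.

Valid in S4

Tableau for the negation ~[](p -> (p | r)):
1. ~[](p -> (p | r)), 0
2. ~(p -> (p | r)), 1
3. p, 1
4. ~(p | r), 1
5. ~p, 1
6. ~r, 1
Accessibility: 0R0, 0R1, 1R1
Branch closes: p and ~p both at 1.
Every branch of the negation's tableau closes; the branch above is one of them.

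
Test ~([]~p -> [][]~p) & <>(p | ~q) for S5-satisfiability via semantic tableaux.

1. ~([]~p -> [][]~p) & <>(p | ~q), 0
2. ~([]~p -> [][]~p), 0   [&-rule on 1]
3. <>(p | ~q), 0   [&-rule on 1]
4. []~p, 0   [~->-rule on 2]
5. ~[][]~p, 0   [~->-rule on 2]
6. ~p, 0   [[]-rule on 4 via 0R0]
7. p | ~q, 1   [<>-rule on 3: fresh world 1, 0R1]
8. ~p, 1   [[]-rule on 4 via 0R1]
9. ~q, 1   [|-rule on 7 (branches; this branch)]
10. ~[]~p, 2   [~[]-rule on 5: fresh world 2, 0R2]
11. ~p, 2   [[]-rule on 4 via 0R2]
12. p, 3   [~[]-rule on 10: fresh world 3, 2R3]
13. ~p, 3   [[]-rule on 4 via 0R3]
Accessibility: 0R0, 0R1, 0R2, 0R3, 1R0, 1R1, 1R2, 1R3, 2R0, 2R1, 2R2, 2R3, 3R0, 3R1, 3R2, 3R3
Branch closes: p and ~p both at 3.
All branches of the tableau close; one closing branch shown above.

Unsatisfiable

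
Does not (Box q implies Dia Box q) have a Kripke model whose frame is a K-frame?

Yes, satisfiable

1. not (Box q implies Dia Box q), w0
2. Box q, w0
3. not Dia Box q, w0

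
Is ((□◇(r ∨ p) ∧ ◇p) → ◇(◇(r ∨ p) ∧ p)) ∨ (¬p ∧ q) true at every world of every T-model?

Yes, valid

Tableau for the negation ¬(((□◇(r ∨ p) ∧ ◇p) → ◇(◇(r ∨ p) ∧ p)) ∨ (¬p ∧ q)):
1. ¬(((□◇(r ∨ p) ∧ ◇p) → ◇(◇(r ∨ p) ∧ p)) ∨ (¬p ∧ q)), w0
2. ¬((□◇(r ∨ p) ∧ ◇p) → ◇(◇(r ∨ p) ∧ p)), w0   [¬∨-rule on 1]
3. ¬(¬p ∧ q), w0   [¬∨-rule on 1]
4. □◇(r ∨ p) ∧ ◇p, w0   [¬→-rule on 2]
5. ¬◇(◇(r ∨ p) ∧ p), w0   [¬→-rule on 2]
6. □◇(r ∨ p), w0   [∧-rule on 4]
7. ◇p, w0   [∧-rule on 4]
8. ¬(◇(r ∨ p) ∧ p), w0   [¬◇-rule on 5 via w0Rw0]
9. ◇(r ∨ p), w0   [□-rule on 6 via w0Rw0]
10. ¬q, w0   [¬∧-rule on 3 (branches; this branch)]
11. ¬◇(r ∨ p), w0   [¬∧-rule on 8 (branches; this branch)]
12. ¬(r ∨ p), w0   [¬◇-rule on 11 via w0Rw0]
13. ¬r, w0   [¬∨-rule on 12]
14. ¬p, w0   [¬∨-rule on 12]
15. p, w1   [◇-rule on 7: fresh world w1, w0Rw1]
16. ¬(◇(r ∨ p) ∧ p), w1   [¬◇-rule on 5 via w0Rw1]
17. ◇(r ∨ p), w1   [□-rule on 6 via w0Rw1]
18. ¬(r ∨ p), w1   [¬◇-rule on 11 via w0Rw1]
19. ¬r, w1   [¬∨-rule on 18]
20. ¬p, w1   [¬∨-rule on 18]
Accessibility: w0Rw0, w0Rw1, w1Rw1
Branch closes: p and ¬p both at w1.
All branches of the negation close; one closing branch shown above.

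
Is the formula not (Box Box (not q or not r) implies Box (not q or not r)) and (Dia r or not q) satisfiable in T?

1. not (Box Box (not q or not r) implies Box (not q or not r)) and (Dia r or not q), 0
2. not (Box Box (not q or not r) implies Box (not q or not r)), 0   [and-rule on 1]
3. Dia r or not q, 0   [and-rule on 1]
4. Box Box (not q or not r), 0   [neg-implies-rule on 2]
5. not Box (not q or not r), 0   [neg-implies-rule on 2]
6. Box (not q or not r), 0   [Box-rule on 4 via 0R0]
7. not q or not r, 0   [Box-rule on 6 via 0R0]
8. not q, 0   [or-rule on 3 (branches; this branch)]
9. not r, 0   [or-rule on 7 (branches; this branch)]
10. not (not q or not r), 1   [neg-Box-rule on 5: fresh world 1, 0R1]
11. q, 1   [neg-or-rule on 10]
12. r, 1   [neg-or-rule on 10]
13. Box (not q or not r), 1   [Box-rule on 4 via 0R1]
14. not q or not r, 1   [Box-rule on 6 via 0R1]
15. not r, 1   [or-rule on 14 (branches; this branch)]
Accessibility: 0R0, 0R1, 1R1
Branch closes: r and not r both at 1.
Every branch closes; the branch above is one of them.

Unsatisfiable (every branch closes)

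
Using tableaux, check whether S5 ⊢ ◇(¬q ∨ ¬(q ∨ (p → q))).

Not valid

Tableau for the negation ¬◇(¬q ∨ ¬(q ∨ (p → q))):
1. ¬◇(¬q ∨ ¬(q ∨ (p → q))), w0
2. ¬(¬q ∨ ¬(q ∨ (p → q))), w0
3. q, w0
4. q ∨ (p → q), w0
5. p → q, w0
Accessibility: w0Rw0
The negation has an open branch (countermodel exists).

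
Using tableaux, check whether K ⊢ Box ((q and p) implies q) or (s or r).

Tableau for the negation not (Box ((q and p) implies q) or (s or r)):
1. not (Box ((q and p) implies q) or (s or r)), 0
2. not Box ((q and p) implies q), 0
3. not (s or r), 0
4. not s, 0
5. not r, 0
6. not ((q and p) implies q), 1
7. q and p, 1
8. not q, 1
9. q, 1
10. p, 1
Accessibility: 0R1
Branch closes: q and not q both at 1.
Every branch of the negation's tableau closes; the branch above is one of them.

Valid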